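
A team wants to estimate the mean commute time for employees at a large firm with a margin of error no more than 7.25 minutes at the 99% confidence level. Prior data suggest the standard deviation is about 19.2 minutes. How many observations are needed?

n = 47

For a mean, the margin of error is E = z·σ/√n, so n = (zσ/E)².
At 99% confidence, z = 2.576.
n = (2.576 × 19.2 / 7.25)² = 46.54
Round up: n = 47.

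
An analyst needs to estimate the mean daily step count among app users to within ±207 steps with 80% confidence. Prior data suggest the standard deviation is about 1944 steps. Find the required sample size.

145

For a mean, the margin of error is E = z·σ/√n, so n = (zσ/E)².
At 80% confidence, z = 1.282.
n = (1.282 × 1944 / 207)² = 144.95
Round up: n = 145.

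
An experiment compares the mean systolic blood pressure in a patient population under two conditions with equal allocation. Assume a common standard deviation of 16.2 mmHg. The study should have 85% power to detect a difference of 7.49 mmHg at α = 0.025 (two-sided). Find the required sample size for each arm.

101 per group

For two equal groups, n per group = 2·((z_{α/2} + z_β)·σ/δ)².
z_{α/2} = 2.241; z_β = 1.036 (power 85%).
n = 2 × (3.277 × 16.2 / 7.49)² = 2 × 50.24 = 100.48
Round up: n = 101 per group.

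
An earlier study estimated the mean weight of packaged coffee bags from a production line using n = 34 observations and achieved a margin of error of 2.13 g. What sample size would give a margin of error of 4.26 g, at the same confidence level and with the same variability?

n = 9

Margin of error scales as 1/√n, so n₂ = n₁·(E₁/E₂)².
n₂ = 34 × (2.13/4.26)² = 34 × 0.25 = 8.50
Round up: n₂ = 9.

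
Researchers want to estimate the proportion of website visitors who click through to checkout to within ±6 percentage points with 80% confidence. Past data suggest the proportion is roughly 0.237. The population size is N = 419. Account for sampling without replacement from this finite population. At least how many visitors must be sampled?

70

For a proportion with margin E = 0.06 at 80% confidence, z = 1.282.
n = p̂(1−p̂)(z/E)² = 0.237 × 0.763 × (1.282/0.06)² = 82.56 — call this n₀.
Finite-population correction with N = 419: n = n₀ / (1 + (n₀−1)/N) = 82.56 / 1.195 = 69.09
Round up: n = 70.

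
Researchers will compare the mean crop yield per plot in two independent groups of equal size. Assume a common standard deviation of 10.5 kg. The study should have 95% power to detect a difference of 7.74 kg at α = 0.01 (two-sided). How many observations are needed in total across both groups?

For two equal groups, n per group = 2·((z_{α/2} + z_β)·σ/δ)².
z_{α/2} = 2.576; z_β = 1.645 (power 95%).
n = 2 × (4.221 × 10.5 / 7.74)² = 2 × 32.79 = 65.58
Round up: n = 66 per group.
Total across both groups: 2 × 66 = 132.

132 total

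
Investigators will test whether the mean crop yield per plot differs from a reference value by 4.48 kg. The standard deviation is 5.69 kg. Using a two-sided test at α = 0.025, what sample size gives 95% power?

n = 25

For a one-sample z-test, n = ((z_{α/2} + z_β)·σ/δ)².
z_{α/2} = 2.241 (two-sided α = 0.025); z_β = 1.645 (power 95% → β = 0.05).
n = (3.886 × 5.69 / 4.48)² = 24.36
Round up: n = 25.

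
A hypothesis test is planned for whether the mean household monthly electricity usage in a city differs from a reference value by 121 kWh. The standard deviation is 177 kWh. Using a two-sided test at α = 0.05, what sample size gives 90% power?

23

For a one-sample z-test, n = ((z_{α/2} + z_β)·σ/δ)².
z_{α/2} = 1.960 (two-sided α = 0.05); z_β = 1.282 (power 90% → β = 0.1).
n = (3.242 × 177 / 121)² = 22.49
Round up: n = 23.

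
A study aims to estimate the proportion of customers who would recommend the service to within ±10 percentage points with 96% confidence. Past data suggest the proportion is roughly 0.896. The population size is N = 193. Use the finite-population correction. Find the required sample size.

For a proportion with margin E = 0.1 at 96% confidence, z = 2.054.
n = p̂(1−p̂)(z/E)² = 0.896 × 0.104 × (2.054/0.1)² = 39.31 — call this n₀.
Finite-population correction with N = 193: n = n₀ / (1 + (n₀−1)/N) = 39.31 / 1.198 = 32.81
Round up: n = 33.

33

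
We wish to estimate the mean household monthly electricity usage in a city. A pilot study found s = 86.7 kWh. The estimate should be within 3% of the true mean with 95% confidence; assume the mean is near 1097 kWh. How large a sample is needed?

For a mean, the margin of error is E = z·σ/√n, so n = (zσ/E)².
At 95% confidence, z = 1.960.
E = 3% of 1097 = 32.91 kWh.
n = (1.960 × 86.7 / 32.91)² = 26.66
Round up: n = 27.

27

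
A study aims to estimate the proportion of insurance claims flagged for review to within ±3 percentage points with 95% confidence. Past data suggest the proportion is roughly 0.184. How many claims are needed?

For a proportion with margin E = 0.03 at 95% confidence, z = 1.960.
n = p̂(1−p̂)(z/E)² = 0.184 × 0.816 × (1.960/0.03)² = 640.88
Round up: n = 641.

n = 641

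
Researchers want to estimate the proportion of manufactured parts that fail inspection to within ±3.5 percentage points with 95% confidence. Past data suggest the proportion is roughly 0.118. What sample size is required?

327

For a proportion with margin E = 0.035 at 95% confidence, z = 1.960.
n = p̂(1−p̂)(z/E)² = 0.118 × 0.882 × (1.960/0.035)² = 326.38
Round up: n = 327.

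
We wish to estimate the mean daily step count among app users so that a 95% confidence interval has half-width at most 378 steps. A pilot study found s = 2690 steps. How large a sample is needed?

For a mean, the margin of error is E = z·σ/√n, so n = (zσ/E)².
At 95% confidence, z = 1.960.
n = (1.960 × 2690 / 378)² = 194.55
Round up: n = 195.

195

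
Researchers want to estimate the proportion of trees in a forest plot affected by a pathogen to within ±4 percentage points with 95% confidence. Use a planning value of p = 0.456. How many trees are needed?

For a proportion with margin E = 0.04 at 95% confidence, z = 1.960.
n = p̂(1−p̂)(z/E)² = 0.456 × 0.544 × (1.960/0.04)² = 595.60
Round up: n = 596.

596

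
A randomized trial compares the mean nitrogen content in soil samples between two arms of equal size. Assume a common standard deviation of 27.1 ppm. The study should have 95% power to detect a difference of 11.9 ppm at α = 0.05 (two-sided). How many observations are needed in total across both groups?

For two equal groups, n per group = 2·((z_{α/2} + z_β)·σ/δ)².
z_{α/2} = 1.960; z_β = 1.645 (power 95%).
n = 2 × (3.605 × 27.1 / 11.9)² = 2 × 67.40 = 134.80
Round up: n = 135 per group.
Total across both groups: 2 × 135 = 270.

270 total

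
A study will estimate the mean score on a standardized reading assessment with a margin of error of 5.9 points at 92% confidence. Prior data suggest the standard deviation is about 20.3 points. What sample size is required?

n = 37

For a mean, the margin of error is E = z·σ/√n, so n = (zσ/E)².
At 92% confidence, z = 1.751.
n = (1.751 × 20.3 / 5.9)² = 36.30
Round up: n = 37.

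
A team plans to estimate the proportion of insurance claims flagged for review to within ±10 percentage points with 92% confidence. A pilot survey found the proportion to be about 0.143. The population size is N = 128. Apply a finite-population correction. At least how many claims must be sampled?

30

For a proportion with margin E = 0.1 at 92% confidence, z = 1.751.
n = p̂(1−p̂)(z/E)² = 0.143 × 0.857 × (1.751/0.1)² = 37.57 — call this n₀.
Finite-population correction with N = 128: n = n₀ / (1 + (n₀−1)/N) = 37.57 / 1.286 = 29.21
Round up: n = 30.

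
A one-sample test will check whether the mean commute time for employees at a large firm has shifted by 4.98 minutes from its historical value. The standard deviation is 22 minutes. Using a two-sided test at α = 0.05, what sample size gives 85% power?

For a one-sample z-test, n = ((z_{α/2} + z_β)·σ/δ)².
z_{α/2} = 1.960 (two-sided α = 0.05); z_β = 1.036 (power 85% → β = 0.15).
n = (2.996 × 22 / 4.98)² = 175.17
Round up: n = 176.

n = 176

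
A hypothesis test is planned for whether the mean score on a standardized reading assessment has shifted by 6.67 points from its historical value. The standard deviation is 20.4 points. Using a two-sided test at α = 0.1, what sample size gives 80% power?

n = 58

For a one-sample z-test, n = ((z_{α/2} + z_β)·σ/δ)².
z_{α/2} = 1.645 (two-sided α = 0.1); z_β = 0.842 (power 80% → β = 0.2).
n = (2.487 × 20.4 / 6.67)² = 57.86
Round up: n = 58.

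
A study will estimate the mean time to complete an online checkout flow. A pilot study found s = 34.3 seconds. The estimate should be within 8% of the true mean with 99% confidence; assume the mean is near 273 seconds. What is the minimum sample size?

17

For a mean, the margin of error is E = z·σ/√n, so n = (zσ/E)².
At 99% confidence, z = 2.576.
E = 8% of 273 = 21.84 seconds.
n = (2.576 × 34.3 / 21.84)² = 16.37
Round up: n = 17.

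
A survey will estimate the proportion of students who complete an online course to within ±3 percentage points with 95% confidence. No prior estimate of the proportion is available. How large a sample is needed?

For a proportion with margin E = 0.03 at 95% confidence, z = 1.960.
With no prior estimate, use p = 0.5, which maximizes p(1−p) at 0.25.
n = 0.25 × (z/E)² = 0.25 × (1.960/0.03)² = 1067.11
Round up: n = 1068.

1068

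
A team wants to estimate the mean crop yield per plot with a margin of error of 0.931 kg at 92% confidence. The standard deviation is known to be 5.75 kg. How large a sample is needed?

117

For a mean, the margin of error is E = z·σ/√n, so n = (zσ/E)².
At 92% confidence, z = 1.751.
n = (1.751 × 5.75 / 0.931)² = 116.95
Round up: n = 117.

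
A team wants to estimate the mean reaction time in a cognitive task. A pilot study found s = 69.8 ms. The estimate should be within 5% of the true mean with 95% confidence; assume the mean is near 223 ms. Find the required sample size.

For a mean, the margin of error is E = z·σ/√n, so n = (zσ/E)².
At 95% confidence, z = 1.960.
E = 5% of 223 = 11.15 ms.
n = (1.960 × 69.8 / 11.15)² = 150.55
Round up: n = 151.

n = 151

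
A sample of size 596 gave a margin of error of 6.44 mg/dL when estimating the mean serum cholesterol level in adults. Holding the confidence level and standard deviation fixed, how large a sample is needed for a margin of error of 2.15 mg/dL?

5348

Margin of error scales as 1/√n, so n₂ = n₁·(E₁/E₂)².
n₂ = 596 × (6.44/2.15)² = 596 × 8.972 = 5347.31
Round up: n₂ = 5348.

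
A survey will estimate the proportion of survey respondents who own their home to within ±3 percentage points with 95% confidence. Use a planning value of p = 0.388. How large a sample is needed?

For a proportion with margin E = 0.03 at 95% confidence, z = 1.960.
n = p̂(1−p̂)(z/E)² = 0.388 × 0.612 × (1.960/0.03)² = 1013.57
Round up: n = 1014.

n = 1014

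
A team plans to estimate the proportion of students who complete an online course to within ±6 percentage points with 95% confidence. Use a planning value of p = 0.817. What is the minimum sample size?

160

For a proportion with margin E = 0.06 at 95% confidence, z = 1.960.
n = p̂(1−p̂)(z/E)² = 0.817 × 0.183 × (1.960/0.06)² = 159.54
Round up: n = 160.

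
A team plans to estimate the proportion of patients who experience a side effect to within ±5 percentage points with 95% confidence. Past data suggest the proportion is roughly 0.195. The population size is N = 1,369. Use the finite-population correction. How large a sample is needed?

For a proportion with margin E = 0.05 at 95% confidence, z = 1.960.
n = p̂(1−p̂)(z/E)² = 0.195 × 0.805 × (1.960/0.05)² = 241.21 — call this n₀.
Finite-population correction with N = 1,369: n = n₀ / (1 + (n₀−1)/N) = 241.21 / 1.175 = 205.29
Round up: n = 206.

n = 206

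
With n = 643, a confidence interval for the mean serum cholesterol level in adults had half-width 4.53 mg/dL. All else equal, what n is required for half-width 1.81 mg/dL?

Margin of error scales as 1/√n, so n₂ = n₁·(E₁/E₂)².
n₂ = 643 × (4.53/1.81)² = 643 × 6.264 = 4027.75
Round up: n₂ = 4028.

4028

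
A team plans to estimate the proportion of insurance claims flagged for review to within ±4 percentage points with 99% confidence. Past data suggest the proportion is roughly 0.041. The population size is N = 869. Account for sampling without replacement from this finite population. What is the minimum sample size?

n = 138

For a proportion with margin E = 0.04 at 99% confidence, z = 2.576.
n = p̂(1−p̂)(z/E)² = 0.041 × 0.959 × (2.576/0.04)² = 163.07 — call this n₀.
Finite-population correction with N = 869: n = n₀ / (1 + (n₀−1)/N) = 163.07 / 1.187 = 137.38
Round up: n = 138.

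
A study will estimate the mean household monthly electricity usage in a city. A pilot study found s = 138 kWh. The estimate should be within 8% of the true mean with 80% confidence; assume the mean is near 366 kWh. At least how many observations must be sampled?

For a mean, the margin of error is E = z·σ/√n, so n = (zσ/E)².
At 80% confidence, z = 1.282.
E = 8% of 366 = 29.28 kWh.
n = (1.282 × 138 / 29.28)² = 36.51
Round up: n = 37.

n = 37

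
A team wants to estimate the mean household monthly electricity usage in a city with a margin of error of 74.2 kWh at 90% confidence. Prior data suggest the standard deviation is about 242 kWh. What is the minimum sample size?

For a mean, the margin of error is E = z·σ/√n, so n = (zσ/E)².
At 90% confidence, z = 1.645.
n = (1.645 × 242 / 74.2)² = 28.78
Round up: n = 29.

n = 29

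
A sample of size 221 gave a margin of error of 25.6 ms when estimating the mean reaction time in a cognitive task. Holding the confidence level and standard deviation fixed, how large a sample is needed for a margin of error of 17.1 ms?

n = 496

Margin of error scales as 1/√n, so n₂ = n₁·(E₁/E₂)².
n₂ = 221 × (25.6/17.1)² = 221 × 2.241 = 495.26
Round up: n₂ = 496.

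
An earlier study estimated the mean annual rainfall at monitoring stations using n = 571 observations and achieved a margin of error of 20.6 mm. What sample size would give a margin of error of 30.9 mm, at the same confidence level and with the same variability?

Margin of error scales as 1/√n, so n₂ = n₁·(E₁/E₂)².
n₂ = 571 × (20.6/30.9)² = 571 × 0.4444 = 253.75
Round up: n₂ = 254.

n = 254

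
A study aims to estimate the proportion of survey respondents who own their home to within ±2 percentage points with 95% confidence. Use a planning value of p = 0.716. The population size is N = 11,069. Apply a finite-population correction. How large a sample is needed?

For a proportion with margin E = 0.02 at 95% confidence, z = 1.960.
n = p̂(1−p̂)(z/E)² = 0.716 × 0.284 × (1.960/0.02)² = 1952.92 — call this n₀.
Finite-population correction with N = 11,069: n = n₀ / (1 + (n₀−1)/N) = 1952.92 / 1.176 = 1660.65
Round up: n = 1661.

1661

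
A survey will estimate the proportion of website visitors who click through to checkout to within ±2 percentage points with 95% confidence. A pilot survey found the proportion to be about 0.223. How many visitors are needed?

1665

For a proportion with margin E = 0.02 at 95% confidence, z = 1.960.
n = p̂(1−p̂)(z/E)² = 0.223 × 0.777 × (1.960/0.02)² = 1664.09
Round up: n = 1665.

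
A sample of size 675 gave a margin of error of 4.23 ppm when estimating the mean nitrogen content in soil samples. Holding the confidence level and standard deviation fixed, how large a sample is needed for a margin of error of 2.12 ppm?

2688

Margin of error scales as 1/√n, so n₂ = n₁·(E₁/E₂)².
n₂ = 675 × (4.23/2.12)² = 675 × 3.981 = 2687.17
Round up: n₂ = 2688.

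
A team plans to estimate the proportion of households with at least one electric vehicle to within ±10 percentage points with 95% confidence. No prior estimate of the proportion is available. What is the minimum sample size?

For a proportion with margin E = 0.1 at 95% confidence, z = 1.960.
With no prior estimate, use p = 0.5, which maximizes p(1−p) at 0.25.
n = 0.25 × (z/E)² = 0.25 × (1.960/0.1)² = 96.04
Round up: n = 97.

97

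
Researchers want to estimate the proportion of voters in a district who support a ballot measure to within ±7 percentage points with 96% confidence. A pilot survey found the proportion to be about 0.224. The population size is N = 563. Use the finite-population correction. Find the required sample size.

n = 119

For a proportion with margin E = 0.07 at 96% confidence, z = 2.054.
n = p̂(1−p̂)(z/E)² = 0.224 × 0.776 × (2.054/0.07)² = 149.66 — call this n₀.
Finite-population correction with N = 563: n = n₀ / (1 + (n₀−1)/N) = 149.66 / 1.264 = 118.40
Round up: n = 119.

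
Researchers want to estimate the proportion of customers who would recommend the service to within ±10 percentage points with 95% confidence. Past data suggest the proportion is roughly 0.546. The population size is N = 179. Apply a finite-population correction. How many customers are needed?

For a proportion with margin E = 0.1 at 95% confidence, z = 1.960.
n = p̂(1−p̂)(z/E)² = 0.546 × 0.454 × (1.960/0.1)² = 95.23 — call this n₀.
Finite-population correction with N = 179: n = n₀ / (1 + (n₀−1)/N) = 95.23 / 1.526 = 62.40
Round up: n = 63.

63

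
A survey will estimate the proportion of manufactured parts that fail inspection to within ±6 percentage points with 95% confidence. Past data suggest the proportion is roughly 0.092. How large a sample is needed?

n = 90

For a proportion with margin E = 0.06 at 95% confidence, z = 1.960.
n = p̂(1−p̂)(z/E)² = 0.092 × 0.908 × (1.960/0.06)² = 89.14
Round up: n = 90.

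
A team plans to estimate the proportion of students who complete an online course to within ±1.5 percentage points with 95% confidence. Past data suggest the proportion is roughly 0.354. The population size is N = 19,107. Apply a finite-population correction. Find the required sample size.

n = 3243

For a proportion with margin E = 0.015 at 95% confidence, z = 1.960.
n = p̂(1−p̂)(z/E)² = 0.354 × 0.646 × (1.960/0.015)² = 3904.50 — call this n₀.
Finite-population correction with N = 19,107: n = n₀ / (1 + (n₀−1)/N) = 3904.50 / 1.204 = 3242.94
Round up: n = 3243.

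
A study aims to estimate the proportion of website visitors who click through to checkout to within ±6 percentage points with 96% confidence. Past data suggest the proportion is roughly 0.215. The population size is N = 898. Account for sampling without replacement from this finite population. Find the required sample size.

For a proportion with margin E = 0.06 at 96% confidence, z = 2.054.
n = p̂(1−p̂)(z/E)² = 0.215 × 0.785 × (2.054/0.06)² = 197.79 — call this n₀.
Finite-population correction with N = 898: n = n₀ / (1 + (n₀−1)/N) = 197.79 / 1.219 = 162.26
Round up: n = 163.

n = 163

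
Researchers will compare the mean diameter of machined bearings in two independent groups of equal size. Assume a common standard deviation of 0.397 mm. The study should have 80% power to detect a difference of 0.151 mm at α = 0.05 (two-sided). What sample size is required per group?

For two equal groups, n per group = 2·((z_{α/2} + z_β)·σ/δ)².
z_{α/2} = 1.960; z_β = 0.842 (power 80%).
n = 2 × (2.802 × 0.397 / 0.151)² = 2 × 54.27 = 108.54
Round up: n = 109 per group.

109 per group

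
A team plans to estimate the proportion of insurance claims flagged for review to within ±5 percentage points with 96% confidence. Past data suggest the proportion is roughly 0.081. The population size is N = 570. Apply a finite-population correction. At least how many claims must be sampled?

104

For a proportion with margin E = 0.05 at 96% confidence, z = 2.054.
n = p̂(1−p̂)(z/E)² = 0.081 × 0.919 × (2.054/0.05)² = 125.62 — call this n₀.
Finite-population correction with N = 570: n = n₀ / (1 + (n₀−1)/N) = 125.62 / 1.219 = 103.05
Round up: n = 104.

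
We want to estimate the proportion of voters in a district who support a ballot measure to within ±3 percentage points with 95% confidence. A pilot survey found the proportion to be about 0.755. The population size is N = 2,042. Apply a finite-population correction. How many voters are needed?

570

For a proportion with margin E = 0.03 at 95% confidence, z = 1.960.
n = p̂(1−p̂)(z/E)² = 0.755 × 0.245 × (1.960/0.03)² = 789.56 — call this n₀.
Finite-population correction with N = 2,042: n = n₀ / (1 + (n₀−1)/N) = 789.56 / 1.386 = 569.67
Round up: n = 570.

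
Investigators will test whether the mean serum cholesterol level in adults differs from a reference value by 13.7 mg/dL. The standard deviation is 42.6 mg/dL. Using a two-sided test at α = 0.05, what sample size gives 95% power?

For a one-sample z-test, n = ((z_{α/2} + z_β)·σ/δ)².
z_{α/2} = 1.960 (two-sided α = 0.05); z_β = 1.645 (power 95% → β = 0.05).
n = (3.605 × 42.6 / 13.7)² = 125.66
Round up: n = 126.

126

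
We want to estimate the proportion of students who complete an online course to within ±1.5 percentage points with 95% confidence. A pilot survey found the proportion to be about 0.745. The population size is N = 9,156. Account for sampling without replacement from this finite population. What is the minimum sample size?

2396

For a proportion with margin E = 0.015 at 95% confidence, z = 1.960.
n = p̂(1−p̂)(z/E)² = 0.745 × 0.255 × (1.960/0.015)² = 3243.59 — call this n₀.
Finite-population correction with N = 9,156: n = n₀ / (1 + (n₀−1)/N) = 3243.59 / 1.354 = 2395.56
Round up: n = 2396.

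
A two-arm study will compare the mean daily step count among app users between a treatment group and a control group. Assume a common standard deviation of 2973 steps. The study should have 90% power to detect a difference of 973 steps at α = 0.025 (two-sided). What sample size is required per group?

232 per group

For two equal groups, n per group = 2·((z_{α/2} + z_β)·σ/δ)².
z_{α/2} = 2.241; z_β = 1.282 (power 90%).
n = 2 × (3.523 × 2973 / 973)² = 2 × 115.87 = 231.74
Round up: n = 232 per group.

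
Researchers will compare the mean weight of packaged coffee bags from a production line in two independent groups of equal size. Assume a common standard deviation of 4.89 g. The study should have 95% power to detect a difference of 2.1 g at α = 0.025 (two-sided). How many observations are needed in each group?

For two equal groups, n per group = 2·((z_{α/2} + z_β)·σ/δ)².
z_{α/2} = 2.241; z_β = 1.645 (power 95%).
n = 2 × (3.886 × 4.89 / 2.1)² = 2 × 81.88 = 163.76
Round up: n = 164 per group.

164 per group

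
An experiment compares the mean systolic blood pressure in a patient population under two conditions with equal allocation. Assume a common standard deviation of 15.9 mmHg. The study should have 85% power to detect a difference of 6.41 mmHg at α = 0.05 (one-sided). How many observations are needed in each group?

89 per group

For two equal groups, n per group = 2·((z_α + z_β)·σ/δ)².
z_α = 1.645; z_β = 1.036 (power 85%).
n = 2 × (2.681 × 15.9 / 6.41)² = 2 × 44.23 = 88.46
Round up: n = 89 per group.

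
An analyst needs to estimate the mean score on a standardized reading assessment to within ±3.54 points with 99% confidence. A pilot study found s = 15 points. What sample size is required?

120

For a mean, the margin of error is E = z·σ/√n, so n = (zσ/E)².
At 99% confidence, z = 2.576.
n = (2.576 × 15 / 3.54)² = 119.14
Round up: n = 120.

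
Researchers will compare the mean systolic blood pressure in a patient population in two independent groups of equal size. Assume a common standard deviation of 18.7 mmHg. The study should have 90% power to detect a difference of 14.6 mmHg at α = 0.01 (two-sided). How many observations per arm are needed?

49 per group

For two equal groups, n per group = 2·((z_{α/2} + z_β)·σ/δ)².
z_{α/2} = 2.576; z_β = 1.282 (power 90%).
n = 2 × (3.858 × 18.7 / 14.6)² = 2 × 24.42 = 48.84
Round up: n = 49 per group.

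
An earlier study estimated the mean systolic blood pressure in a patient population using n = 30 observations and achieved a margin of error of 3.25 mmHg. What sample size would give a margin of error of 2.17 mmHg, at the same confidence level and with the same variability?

Margin of error scales as 1/√n, so n₂ = n₁·(E₁/E₂)².
n₂ = 30 × (3.25/2.17)² = 30 × 2.243 = 67.29
Round up: n₂ = 68.

68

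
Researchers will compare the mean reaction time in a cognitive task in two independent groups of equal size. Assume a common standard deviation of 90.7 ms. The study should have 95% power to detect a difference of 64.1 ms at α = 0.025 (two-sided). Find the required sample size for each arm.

61 per group

For two equal groups, n per group = 2·((z_{α/2} + z_β)·σ/δ)².
z_{α/2} = 2.241; z_β = 1.645 (power 95%).
n = 2 × (3.886 × 90.7 / 64.1)² = 2 × 30.23 = 60.46
Round up: n = 61 per group.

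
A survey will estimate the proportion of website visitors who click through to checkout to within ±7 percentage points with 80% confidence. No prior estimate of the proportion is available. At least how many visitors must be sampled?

84

For a proportion with margin E = 0.07 at 80% confidence, z = 1.282.
With no prior estimate, use p = 0.5, which maximizes p(1−p) at 0.25.
n = 0.25 × (z/E)² = 0.25 × (1.282/0.07)² = 83.85
Round up: n = 84.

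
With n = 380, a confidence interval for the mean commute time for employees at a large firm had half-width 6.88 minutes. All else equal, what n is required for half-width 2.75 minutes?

2379

Margin of error scales as 1/√n, so n₂ = n₁·(E₁/E₂)².
n₂ = 380 × (6.88/2.75)² = 380 × 6.259 = 2378.42
Round up: n₂ = 2379.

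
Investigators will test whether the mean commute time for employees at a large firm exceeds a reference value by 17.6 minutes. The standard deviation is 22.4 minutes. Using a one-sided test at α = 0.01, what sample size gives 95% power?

26

For a one-sample z-test, n = ((z_α + z_β)·σ/δ)².
z_α = 2.326 (one-sided α = 0.01); z_β = 1.645 (power 95% → β = 0.05).
n = (3.971 × 22.4 / 17.6)² = 25.54
Round up: n = 26.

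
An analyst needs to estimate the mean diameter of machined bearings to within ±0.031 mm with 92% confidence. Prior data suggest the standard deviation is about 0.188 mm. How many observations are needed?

113

For a mean, the margin of error is E = z·σ/√n, so n = (zσ/E)².
At 92% confidence, z = 1.751.
n = (1.751 × 0.188 / 0.031)² = 112.76
Round up: n = 113.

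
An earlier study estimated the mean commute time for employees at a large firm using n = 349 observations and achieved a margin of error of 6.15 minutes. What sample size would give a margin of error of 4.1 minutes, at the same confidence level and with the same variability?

786

Margin of error scales as 1/√n, so n₂ = n₁·(E₁/E₂)².
n₂ = 349 × (6.15/4.1)² = 349 × 2.25 = 785.25
Round up: n₂ = 786.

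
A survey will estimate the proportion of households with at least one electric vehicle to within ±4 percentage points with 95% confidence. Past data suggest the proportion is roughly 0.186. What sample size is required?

364

For a proportion with margin E = 0.04 at 95% confidence, z = 1.960.
n = p̂(1−p̂)(z/E)² = 0.186 × 0.814 × (1.960/0.04)² = 363.52
Round up: n = 364.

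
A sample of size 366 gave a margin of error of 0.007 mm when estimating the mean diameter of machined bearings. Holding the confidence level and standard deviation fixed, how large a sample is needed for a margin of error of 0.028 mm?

23

Margin of error scales as 1/√n, so n₂ = n₁·(E₁/E₂)².
n₂ = 366 × (0.007/0.028)² = 366 × 0.0625 = 22.88
Round up: n₂ = 23.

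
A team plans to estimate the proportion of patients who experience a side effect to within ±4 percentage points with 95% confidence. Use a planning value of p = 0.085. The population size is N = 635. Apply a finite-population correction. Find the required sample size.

n = 145

For a proportion with margin E = 0.04 at 95% confidence, z = 1.960.
n = p̂(1−p̂)(z/E)² = 0.085 × 0.915 × (1.960/0.04)² = 186.74 — call this n₀.
Finite-population correction with N = 635: n = n₀ / (1 + (n₀−1)/N) = 186.74 / 1.293 = 144.42
Round up: n = 145.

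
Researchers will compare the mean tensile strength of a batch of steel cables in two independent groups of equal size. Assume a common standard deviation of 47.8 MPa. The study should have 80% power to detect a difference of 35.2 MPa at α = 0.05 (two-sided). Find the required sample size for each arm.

For two equal groups, n per group = 2·((z_{α/2} + z_β)·σ/δ)².
z_{α/2} = 1.960; z_β = 0.842 (power 80%).
n = 2 × (2.802 × 47.8 / 35.2)² = 2 × 14.48 = 28.96
Round up: n = 29 per group.

29 per group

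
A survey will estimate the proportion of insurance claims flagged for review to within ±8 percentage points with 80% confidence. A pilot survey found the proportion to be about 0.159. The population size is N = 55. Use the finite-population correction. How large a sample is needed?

For a proportion with margin E = 0.08 at 80% confidence, z = 1.282.
n = p̂(1−p̂)(z/E)² = 0.159 × 0.841 × (1.282/0.08)² = 34.34 — call this n₀.
Finite-population correction with N = 55: n = n₀ / (1 + (n₀−1)/N) = 34.34 / 1.606 = 21.38
Round up: n = 22.

22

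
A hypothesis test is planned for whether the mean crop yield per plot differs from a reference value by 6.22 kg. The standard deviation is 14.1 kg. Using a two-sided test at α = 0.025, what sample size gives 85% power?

For a one-sample z-test, n = ((z_{α/2} + z_β)·σ/δ)².
z_{α/2} = 2.241 (two-sided α = 0.025); z_β = 1.036 (power 85% → β = 0.15).
n = (3.277 × 14.1 / 6.22)² = 55.18
Round up: n = 56.

56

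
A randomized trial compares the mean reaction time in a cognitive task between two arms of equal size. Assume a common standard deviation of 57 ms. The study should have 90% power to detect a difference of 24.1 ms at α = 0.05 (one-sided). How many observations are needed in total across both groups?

192 total

For two equal groups, n per group = 2·((z_α + z_β)·σ/δ)².
z_α = 1.645; z_β = 1.282 (power 90%).
n = 2 × (2.927 × 57 / 24.1)² = 2 × 47.92 = 95.84
Round up: n = 96 per group.
Total across both groups: 2 × 96 = 192.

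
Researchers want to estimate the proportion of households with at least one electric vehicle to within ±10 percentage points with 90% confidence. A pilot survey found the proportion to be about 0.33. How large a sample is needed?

n = 60

For a proportion with margin E = 0.1 at 90% confidence, z = 1.645.
n = p̂(1−p̂)(z/E)² = 0.33 × 0.67 × (1.645/0.1)² = 59.83
Round up: n = 60.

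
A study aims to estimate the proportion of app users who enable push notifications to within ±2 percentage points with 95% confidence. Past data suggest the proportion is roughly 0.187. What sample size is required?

n = 1461

For a proportion with margin E = 0.02 at 95% confidence, z = 1.960.
n = p̂(1−p̂)(z/E)² = 0.187 × 0.813 × (1.960/0.02)² = 1460.11
Round up: n = 1461.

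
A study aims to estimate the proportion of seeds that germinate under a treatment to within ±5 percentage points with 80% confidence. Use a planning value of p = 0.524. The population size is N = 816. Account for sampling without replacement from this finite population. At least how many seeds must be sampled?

137

For a proportion with margin E = 0.05 at 80% confidence, z = 1.282.
n = p̂(1−p̂)(z/E)² = 0.524 × 0.476 × (1.282/0.05)² = 163.97 — call this n₀.
Finite-population correction with N = 816: n = n₀ / (1 + (n₀−1)/N) = 163.97 / 1.2 = 136.64
Round up: n = 137.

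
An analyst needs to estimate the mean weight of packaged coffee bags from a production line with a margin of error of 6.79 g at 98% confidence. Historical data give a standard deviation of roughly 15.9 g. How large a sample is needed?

For a mean, the margin of error is E = z·σ/√n, so n = (zσ/E)².
At 98% confidence, z = 2.326.
n = (2.326 × 15.9 / 6.79)² = 29.67
Round up: n = 30.

30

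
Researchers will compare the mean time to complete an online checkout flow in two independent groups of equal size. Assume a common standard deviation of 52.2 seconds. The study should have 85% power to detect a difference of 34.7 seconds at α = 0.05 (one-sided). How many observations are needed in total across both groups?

66 total

For two equal groups, n per group = 2·((z_α + z_β)·σ/δ)².
z_α = 1.645; z_β = 1.036 (power 85%).
n = 2 × (2.681 × 52.2 / 34.7)² = 2 × 16.27 = 32.54
Round up: n = 33 per group.
Total across both groups: 2 × 33 = 66.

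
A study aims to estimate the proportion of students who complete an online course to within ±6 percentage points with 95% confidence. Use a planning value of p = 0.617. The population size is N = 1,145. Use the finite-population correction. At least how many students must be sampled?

207

For a proportion with margin E = 0.06 at 95% confidence, z = 1.960.
n = p̂(1−p̂)(z/E)² = 0.617 × 0.383 × (1.960/0.06)² = 252.17 — call this n₀.
Finite-population correction with N = 1,145: n = n₀ / (1 + (n₀−1)/N) = 252.17 / 1.219 = 206.87
Round up: n = 207.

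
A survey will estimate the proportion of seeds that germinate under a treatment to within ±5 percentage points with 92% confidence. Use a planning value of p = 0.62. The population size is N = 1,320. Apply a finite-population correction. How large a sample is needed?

For a proportion with margin E = 0.05 at 92% confidence, z = 1.751.
n = p̂(1−p̂)(z/E)² = 0.62 × 0.38 × (1.751/0.05)² = 288.94 — call this n₀.
Finite-population correction with N = 1,320: n = n₀ / (1 + (n₀−1)/N) = 288.94 / 1.218 = 237.22
Round up: n = 238.

n = 238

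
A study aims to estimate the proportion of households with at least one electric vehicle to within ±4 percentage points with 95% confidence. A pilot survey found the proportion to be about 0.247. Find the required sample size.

447

For a proportion with margin E = 0.04 at 95% confidence, z = 1.960.
n = p̂(1−p̂)(z/E)² = 0.247 × 0.753 × (1.960/0.04)² = 446.56
Round up: n = 447.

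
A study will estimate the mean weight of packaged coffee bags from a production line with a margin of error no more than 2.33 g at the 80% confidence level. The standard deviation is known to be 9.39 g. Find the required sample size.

n = 27

For a mean, the margin of error is E = z·σ/√n, so n = (zσ/E)².
At 80% confidence, z = 1.282.
n = (1.282 × 9.39 / 2.33)² = 26.69
Round up: n = 27.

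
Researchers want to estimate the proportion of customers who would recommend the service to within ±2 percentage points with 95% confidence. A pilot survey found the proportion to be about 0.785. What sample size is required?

n = 1621

For a proportion with margin E = 0.02 at 95% confidence, z = 1.960.
n = p̂(1−p̂)(z/E)² = 0.785 × 0.215 × (1.960/0.02)² = 1620.92
Round up: n = 1621.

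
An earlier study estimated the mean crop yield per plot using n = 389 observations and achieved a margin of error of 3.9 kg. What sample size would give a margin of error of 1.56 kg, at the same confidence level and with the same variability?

2432

Margin of error scales as 1/√n, so n₂ = n₁·(E₁/E₂)².
n₂ = 389 × (3.9/1.56)² = 389 × 6.25 = 2431.25
Round up: n₂ = 2432.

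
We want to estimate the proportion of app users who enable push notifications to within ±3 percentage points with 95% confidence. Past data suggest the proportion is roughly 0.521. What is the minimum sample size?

1066

For a proportion with margin E = 0.03 at 95% confidence, z = 1.960.
n = p̂(1−p̂)(z/E)² = 0.521 × 0.479 × (1.960/0.03)² = 1065.23
Round up: n = 1066.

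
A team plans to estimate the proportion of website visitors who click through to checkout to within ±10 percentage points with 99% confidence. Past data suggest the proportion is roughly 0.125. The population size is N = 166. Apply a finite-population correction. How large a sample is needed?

51

For a proportion with margin E = 0.1 at 99% confidence, z = 2.576.
n = p̂(1−p̂)(z/E)² = 0.125 × 0.875 × (2.576/0.1)² = 72.58 — call this n₀.
Finite-population correction with N = 166: n = n₀ / (1 + (n₀−1)/N) = 72.58 / 1.431 = 50.72
Round up: n = 51.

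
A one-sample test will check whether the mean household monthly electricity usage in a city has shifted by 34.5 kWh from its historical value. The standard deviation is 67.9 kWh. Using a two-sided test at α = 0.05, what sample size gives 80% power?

For a one-sample z-test, n = ((z_{α/2} + z_β)·σ/δ)².
z_{α/2} = 1.960 (two-sided α = 0.05); z_β = 0.842 (power 80% → β = 0.2).
n = (2.802 × 67.9 / 34.5)² = 30.41
Round up: n = 31.

31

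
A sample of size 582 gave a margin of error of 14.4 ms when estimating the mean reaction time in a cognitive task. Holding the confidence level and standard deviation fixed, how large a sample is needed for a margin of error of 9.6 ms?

Margin of error scales as 1/√n, so n₂ = n₁·(E₁/E₂)².
n₂ = 582 × (14.4/9.6)² = 582 × 2.25 = 1309.50
Round up: n₂ = 1310.

1310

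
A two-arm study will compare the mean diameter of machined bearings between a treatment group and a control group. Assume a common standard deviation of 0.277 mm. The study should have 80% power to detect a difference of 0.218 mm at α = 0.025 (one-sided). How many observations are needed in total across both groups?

For two equal groups, n per group = 2·((z_α + z_β)·σ/δ)².
z_α = 1.960; z_β = 0.842 (power 80%).
n = 2 × (2.802 × 0.277 / 0.218)² = 2 × 12.68 = 25.36
Round up: n = 26 per group.
Total across both groups: 2 × 26 = 52.

52 total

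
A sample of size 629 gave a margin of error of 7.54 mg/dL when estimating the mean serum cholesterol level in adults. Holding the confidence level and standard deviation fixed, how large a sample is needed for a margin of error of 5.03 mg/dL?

Margin of error scales as 1/√n, so n₂ = n₁·(E₁/E₂)².
n₂ = 629 × (7.54/5.03)² = 629 × 2.247 = 1413.36
Round up: n₂ = 1414.

n = 1414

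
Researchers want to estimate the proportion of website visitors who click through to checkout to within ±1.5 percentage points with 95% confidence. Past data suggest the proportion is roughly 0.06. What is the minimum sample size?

For a proportion with margin E = 0.015 at 95% confidence, z = 1.960.
n = p̂(1−p̂)(z/E)² = 0.06 × 0.94 × (1.960/0.015)² = 962.96
Round up: n = 963.

963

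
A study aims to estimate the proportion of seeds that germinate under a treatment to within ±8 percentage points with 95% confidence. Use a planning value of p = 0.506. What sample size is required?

151

For a proportion with margin E = 0.08 at 95% confidence, z = 1.960.
n = p̂(1−p̂)(z/E)² = 0.506 × 0.494 × (1.960/0.08)² = 150.04
Round up: n = 151.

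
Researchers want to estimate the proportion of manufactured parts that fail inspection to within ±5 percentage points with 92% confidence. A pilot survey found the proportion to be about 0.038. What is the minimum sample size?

45

For a proportion with margin E = 0.05 at 92% confidence, z = 1.751.
n = p̂(1−p̂)(z/E)² = 0.038 × 0.962 × (1.751/0.05)² = 44.83
Round up: n = 45.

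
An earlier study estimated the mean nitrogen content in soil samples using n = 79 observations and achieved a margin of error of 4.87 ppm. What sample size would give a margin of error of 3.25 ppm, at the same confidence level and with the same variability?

Margin of error scales as 1/√n, so n₂ = n₁·(E₁/E₂)².
n₂ = 79 × (4.87/3.25)² = 79 × 2.245 = 177.36
Round up: n₂ = 178.

178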